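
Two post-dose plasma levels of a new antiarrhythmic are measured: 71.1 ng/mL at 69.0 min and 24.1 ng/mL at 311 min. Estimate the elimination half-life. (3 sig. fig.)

k = ln(C₁/C₂) / (t₂ − t₁) = ln(71.1/24.1) / (311 − 69.0)
  = 1.082 / 242.0 = 0.004471 min⁻¹
t½ = ln 2 / k = ln 2 / 0.004471 ≈ 155 minutes

155 minutes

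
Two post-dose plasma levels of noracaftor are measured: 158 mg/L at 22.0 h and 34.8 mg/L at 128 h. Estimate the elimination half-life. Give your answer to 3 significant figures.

k = ln(C₁/C₂) / (t₂ − t₁) = ln(158/34.8) / (128 − 22.0)
  = 1.513 / 106.0 = 0.01427 h⁻¹
t½ = ln 2 / k = ln 2 / 0.01427 ≈ 48.6 hours

48.6 hours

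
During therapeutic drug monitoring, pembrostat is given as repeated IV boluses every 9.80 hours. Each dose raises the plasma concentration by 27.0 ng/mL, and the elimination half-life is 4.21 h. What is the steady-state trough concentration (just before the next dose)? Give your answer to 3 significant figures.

6.72 ng/mL

k = ln 2 / 4.21 = 0.1646 h⁻¹
Fraction remaining after one interval: e^(−kτ) = e^(−0.1646 × 9.80) = 0.1992
R = 1 / (1 − 0.1992) = 1.249
Css,max = 27.0 × 1.249 = 33.72 ng/mL
Css,min = Css,max × e^(−kτ) = 33.72 × 0.1992 ≈ 6.72 ng/mL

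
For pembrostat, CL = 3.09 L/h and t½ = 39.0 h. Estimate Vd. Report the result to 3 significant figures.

174 L

k = ln 2 / t½ = ln 2 / 39.0 = 0.01777 h⁻¹
V = CL / k = 3.09 / 0.01777 ≈ 174 L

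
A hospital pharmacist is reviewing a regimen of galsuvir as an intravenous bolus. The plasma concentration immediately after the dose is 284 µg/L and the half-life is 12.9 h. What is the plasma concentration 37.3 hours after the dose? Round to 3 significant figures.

38.3 µg/L

k = ln 2 / 12.9 = 0.05373 h⁻¹
37.3 h is 2.891 half-lives, so C = 284 × (1/2)^2.891 = 284 × 0.1348 ≈ 38.3 µg/L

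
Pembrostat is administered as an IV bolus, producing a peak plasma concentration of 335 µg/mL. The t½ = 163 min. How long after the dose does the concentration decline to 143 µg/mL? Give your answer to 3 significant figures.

200 minutes

k = ln 2 / 163 = 0.004252 min⁻¹
C(t) = C₀ e^(−kt)  ⇒  t = ln(C₀/C) / k
t = ln(335/143) / 0.004252 = 0.8513 / 0.004252 ≈ 200 minutes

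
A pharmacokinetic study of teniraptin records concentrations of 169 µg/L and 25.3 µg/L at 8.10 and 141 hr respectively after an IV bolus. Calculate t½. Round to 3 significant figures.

k = ln(C₁/C₂) / (t₂ − t₁) = ln(169/25.3) / (141 − 8.10)
  = 1.899 / 132.9 = 0.01429 hr⁻¹
t½ = ln 2 / k = ln 2 / 0.01429 ≈ 48.5 hours

48.5 hours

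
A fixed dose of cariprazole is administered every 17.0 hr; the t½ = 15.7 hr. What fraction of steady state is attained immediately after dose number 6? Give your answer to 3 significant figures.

k = ln 2 / 15.7 = 0.04415 hr⁻¹
f_n = 1 − e^(−nkτ) = 1 − e^(−6 × 0.04415 × 17.0) = 1 − e^(−4.503) = 1 − 0.01107 ≈ 0.989

0.989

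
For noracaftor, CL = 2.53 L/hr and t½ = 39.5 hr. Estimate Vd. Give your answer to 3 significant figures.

144 L

k = ln 2 / t½ = ln 2 / 39.5 = 0.01755 hr⁻¹
V = CL / k = 2.53 / 0.01755 ≈ 144 L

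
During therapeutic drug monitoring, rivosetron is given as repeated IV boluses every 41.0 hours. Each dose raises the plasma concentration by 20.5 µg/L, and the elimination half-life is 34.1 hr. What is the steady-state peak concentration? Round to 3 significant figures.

36.3 µg/L

k = ln 2 / 34.1 = 0.02033 hr⁻¹
Fraction remaining after one interval: e^(−kτ) = e^(−0.02033 × 41.0) = 0.4346
R = 1 / (1 − 0.4346) = 1.769
Css,max = 20.5 × 1.769 ≈ 36.3 µg/L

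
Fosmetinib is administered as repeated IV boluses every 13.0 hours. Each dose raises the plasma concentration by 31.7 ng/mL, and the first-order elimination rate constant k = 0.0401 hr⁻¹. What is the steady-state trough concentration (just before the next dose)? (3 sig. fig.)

Fraction remaining after one interval: e^(−kτ) = e^(−0.04010 × 13.0) = 0.5937
R = 1 / (1 − 0.5937) = 2.462
Css,max = 31.7 × 2.462 = 78.03 ng/mL
Css,min = Css,max × e^(−kτ) = 78.03 × 0.5937 ≈ 46.3 ng/mL

46.3 ng/mL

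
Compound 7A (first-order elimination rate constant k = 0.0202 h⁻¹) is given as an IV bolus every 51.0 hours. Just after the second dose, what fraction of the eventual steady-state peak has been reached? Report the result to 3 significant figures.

0.873

f_n = 1 − e^(−nkτ) = 1 − e^(−2 × 0.02020 × 51.0) = 1 − e^(−2.060) = 1 − 0.1274 ≈ 0.873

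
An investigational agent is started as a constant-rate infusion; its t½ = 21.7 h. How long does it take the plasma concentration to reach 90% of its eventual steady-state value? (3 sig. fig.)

72.1 hours

k = ln 2 / 21.7 = 0.03194 h⁻¹
f = 1 − e^(−kt)  ⇒  t = −ln(1 − f) / k
t = −ln(1 − 0.9) / 0.03194 = 2.303 / 0.03194 ≈ 72.1 hours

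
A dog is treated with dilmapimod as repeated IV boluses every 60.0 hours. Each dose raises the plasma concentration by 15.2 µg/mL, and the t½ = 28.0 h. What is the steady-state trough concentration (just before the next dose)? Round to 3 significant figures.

4.45 µg/mL

k = ln 2 / 28.0 = 0.02476 h⁻¹
Fraction remaining after one interval: e^(−kτ) = e^(−0.02476 × 60.0) = 0.2264
R = 1 / (1 − 0.2264) = 1.293
Css,max = 15.2 × 1.293 = 19.65 µg/mL
Css,min = Css,max × e^(−kτ) = 19.65 × 0.2264 ≈ 4.45 µg/mL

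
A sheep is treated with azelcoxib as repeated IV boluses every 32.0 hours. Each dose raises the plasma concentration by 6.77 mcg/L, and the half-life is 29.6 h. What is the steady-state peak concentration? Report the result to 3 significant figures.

k = ln 2 / 29.6 = 0.02342 h⁻¹
Fraction remaining after one interval: e^(−kτ) = e^(−0.02342 × 32.0) = 0.4727
R = 1 / (1 − 0.4727) = 1.896
Css,max = 6.77 × 1.896 ≈ 12.8 mcg/L

12.8 mcg/L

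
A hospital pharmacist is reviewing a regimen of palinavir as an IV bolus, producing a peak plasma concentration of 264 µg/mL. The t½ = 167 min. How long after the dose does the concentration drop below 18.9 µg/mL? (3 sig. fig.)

k = ln 2 / 167 = 0.004151 min⁻¹
C(t) = C₀ e^(−kt)  ⇒  t = ln(C₀/C) / k
t = ln(264/18.9) / 0.004151 = 2.637 / 0.004151 ≈ 635 minutes

635 minutes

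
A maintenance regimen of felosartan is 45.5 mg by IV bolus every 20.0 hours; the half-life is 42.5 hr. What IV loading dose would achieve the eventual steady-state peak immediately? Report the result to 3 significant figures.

163 mg

k = ln 2 / 42.5 = 0.01631 hr⁻¹
Accumulation ratio R = 1 / (1 − e^(−kτ)) = 1 / (1 − e^(−0.01631×20.0)) = 1 / (1 − 0.7217) = 3.593
Loading dose = maintenance dose × R = 45.5 × 3.593 ≈ 163 mg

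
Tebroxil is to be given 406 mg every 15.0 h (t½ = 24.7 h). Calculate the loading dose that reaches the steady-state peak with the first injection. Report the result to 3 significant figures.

1180 mg

k = ln 2 / 24.7 = 0.02806 h⁻¹
Accumulation ratio R = 1 / (1 − e^(−kτ)) = 1 / (1 − e^(−0.02806×15.0)) = 1 / (1 − 0.6564) = 2.911
Loading dose = maintenance dose × R = 406 × 2.911 ≈ 1180 mg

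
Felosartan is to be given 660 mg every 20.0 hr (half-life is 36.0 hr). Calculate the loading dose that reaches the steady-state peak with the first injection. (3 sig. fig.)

2070 mg

k = ln 2 / 36.0 = 0.01925 hr⁻¹
Accumulation ratio R = 1 / (1 − e^(−kτ)) = 1 / (1 − e^(−0.01925×20.0)) = 1 / (1 − 0.6804) = 3.129
Loading dose = maintenance dose × R = 660 × 3.129 ≈ 2070 mg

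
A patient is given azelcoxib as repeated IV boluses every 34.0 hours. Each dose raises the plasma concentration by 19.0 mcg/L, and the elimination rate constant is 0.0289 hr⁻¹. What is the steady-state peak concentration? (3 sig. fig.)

Fraction remaining after one interval: e^(−kτ) = e^(−0.02890 × 34.0) = 0.3743
R = 1 / (1 − 0.3743) = 1.598
Css,max = 19.0 × 1.598 ≈ 30.4 mcg/L

30.4 mcg/L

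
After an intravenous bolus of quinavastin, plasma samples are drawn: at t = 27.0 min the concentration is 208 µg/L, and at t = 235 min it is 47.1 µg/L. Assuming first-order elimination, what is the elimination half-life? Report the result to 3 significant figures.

k = ln(C₁/C₂) / (t₂ − t₁) = ln(208/47.1) / (235 − 27.0)
  = 1.485 / 208.0 = 0.007141 min⁻¹
t½ = ln 2 / k = ln 2 / 0.007141 ≈ 97.1 minutes

97.1 minutes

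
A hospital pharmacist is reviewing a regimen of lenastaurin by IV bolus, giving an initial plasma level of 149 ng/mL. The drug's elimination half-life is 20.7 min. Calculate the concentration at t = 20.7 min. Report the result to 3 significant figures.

k = ln 2 / 20.7 = 0.03349 min⁻¹
20.7 min is 1.000 half-lives, so C = 149 × (1/2)^1.000 = 149 × 0.5000 ≈ 74.5 ng/mL

74.5 ng/mL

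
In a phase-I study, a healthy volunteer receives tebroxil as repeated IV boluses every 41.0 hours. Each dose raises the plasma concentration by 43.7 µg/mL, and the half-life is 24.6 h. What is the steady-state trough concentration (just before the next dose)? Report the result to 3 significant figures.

k = ln 2 / 24.6 = 0.02818 h⁻¹
Fraction remaining after one interval: e^(−kτ) = e^(−0.02818 × 41.0) = 0.3150
R = 1 / (1 − 0.3150) = 1.460
Css,max = 43.7 × 1.460 = 63.79 µg/mL
Css,min = Css,max × e^(−kτ) = 63.79 × 0.3150 ≈ 20.1 µg/mL

20.1 µg/mL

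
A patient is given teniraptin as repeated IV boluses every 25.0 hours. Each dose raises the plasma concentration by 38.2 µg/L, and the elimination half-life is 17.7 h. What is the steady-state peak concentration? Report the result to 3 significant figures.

61.2 µg/L

k = ln 2 / 17.7 = 0.03916 h⁻¹
Fraction remaining after one interval: e^(−kτ) = e^(−0.03916 × 25.0) = 0.3757
R = 1 / (1 − 0.3757) = 1.602
Css,max = 38.2 × 1.602 ≈ 61.2 µg/L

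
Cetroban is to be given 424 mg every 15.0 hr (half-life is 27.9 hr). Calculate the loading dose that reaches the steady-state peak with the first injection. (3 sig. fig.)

1360 mg

k = ln 2 / 27.9 = 0.02484 hr⁻¹
Accumulation ratio R = 1 / (1 − e^(−kτ)) = 1 / (1 − e^(−0.02484×15.0)) = 1 / (1 − 0.6889) = 3.214
Loading dose = maintenance dose × R = 424 × 3.214 ≈ 1360 mg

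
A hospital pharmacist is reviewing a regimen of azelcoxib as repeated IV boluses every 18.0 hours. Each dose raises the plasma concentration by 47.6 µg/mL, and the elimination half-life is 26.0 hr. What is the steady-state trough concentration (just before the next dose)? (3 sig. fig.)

77.3 µg/mL

k = ln 2 / 26.0 = 0.02666 hr⁻¹
Fraction remaining after one interval: e^(−kτ) = e^(−0.02666 × 18.0) = 0.6189
R = 1 / (1 − 0.6189) = 2.624
Css,max = 47.6 × 2.624 = 124.9 µg/mL
Css,min = Css,max × e^(−kτ) = 124.9 × 0.6189 ≈ 77.3 µg/mL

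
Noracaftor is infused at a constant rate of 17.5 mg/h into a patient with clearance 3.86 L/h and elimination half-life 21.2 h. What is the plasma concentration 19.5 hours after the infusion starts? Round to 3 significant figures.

2.14 µg/mL

Css = rate / CL = 17.5 / 3.86 = 4.534 µg/mL
k = ln 2 / 21.2 = 0.03270 h⁻¹
C(t) = Css (1 − e^(−kt)) = 4.534 × (1 − e^(−0.6376)) = 4.534 × 0.4714 ≈ 2.14 µg/mL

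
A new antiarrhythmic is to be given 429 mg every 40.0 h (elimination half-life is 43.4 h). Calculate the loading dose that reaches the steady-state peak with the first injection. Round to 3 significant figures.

909 mg

k = ln 2 / 43.4 = 0.01597 h⁻¹
Accumulation ratio R = 1 / (1 − e^(−kτ)) = 1 / (1 − e^(−0.01597×40.0)) = 1 / (1 − 0.5279) = 2.118
Loading dose = maintenance dose × R = 429 × 2.118 ≈ 909 mg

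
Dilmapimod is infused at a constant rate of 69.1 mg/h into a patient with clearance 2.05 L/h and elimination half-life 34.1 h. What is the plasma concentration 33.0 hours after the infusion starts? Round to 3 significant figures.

Css = rate / CL = 69.1 / 2.05 = 33.71 mg/L
k = ln 2 / 34.1 = 0.02033 h⁻¹
C(t) = Css (1 − e^(−kt)) = 33.71 × (1 − e^(−0.6708)) = 33.71 × 0.4887 ≈ 16.5 mg/L

16.5 mg/L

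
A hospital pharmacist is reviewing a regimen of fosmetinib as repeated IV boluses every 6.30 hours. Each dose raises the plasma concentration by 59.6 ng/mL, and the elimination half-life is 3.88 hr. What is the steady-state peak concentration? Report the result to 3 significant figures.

88.2 ng/mL

k = ln 2 / 3.88 = 0.1786 hr⁻¹
Fraction remaining after one interval: e^(−kτ) = e^(−0.1786 × 6.30) = 0.3245
R = 1 / (1 − 0.3245) = 1.480
Css,max = 59.6 × 1.480 ≈ 88.2 ng/mL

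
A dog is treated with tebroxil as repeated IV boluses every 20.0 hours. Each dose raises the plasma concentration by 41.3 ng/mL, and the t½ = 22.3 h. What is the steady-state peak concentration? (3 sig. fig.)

k = ln 2 / 22.3 = 0.03108 h⁻¹
Fraction remaining after one interval: e^(−kτ) = e^(−0.03108 × 20.0) = 0.5371
R = 1 / (1 − 0.5371) = 2.160
Css,max = 41.3 × 2.160 ≈ 89.2 ng/mL

89.2 ng/mL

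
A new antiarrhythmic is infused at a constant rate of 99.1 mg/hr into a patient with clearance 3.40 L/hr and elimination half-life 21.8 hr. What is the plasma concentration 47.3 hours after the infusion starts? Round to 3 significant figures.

Css = rate / CL = 99.1 / 3.40 = 29.15 µg/mL
k = ln 2 / 21.8 = 0.03180 hr⁻¹
C(t) = Css (1 − e^(−kt)) = 29.15 × (1 − e^(−1.504)) = 29.15 × 0.7777 ≈ 22.7 µg/mL

22.7 µg/mL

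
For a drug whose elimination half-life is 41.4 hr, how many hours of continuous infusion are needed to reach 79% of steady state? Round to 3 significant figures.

93.2 hours

k = ln 2 / 41.4 = 0.01674 hr⁻¹
f = 1 − e^(−kt)  ⇒  t = −ln(1 − f) / k
t = −ln(1 − 0.79) / 0.01674 = 1.561 / 0.01674 ≈ 93.2 hours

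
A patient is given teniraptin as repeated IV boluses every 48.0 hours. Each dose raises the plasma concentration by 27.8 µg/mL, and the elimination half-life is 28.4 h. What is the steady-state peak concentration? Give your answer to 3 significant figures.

40.3 µg/mL

k = ln 2 / 28.4 = 0.02441 h⁻¹
Fraction remaining after one interval: e^(−kτ) = e^(−0.02441 × 48.0) = 0.3099
R = 1 / (1 − 0.3099) = 1.449
Css,max = 27.8 × 1.449 ≈ 40.3 µg/mL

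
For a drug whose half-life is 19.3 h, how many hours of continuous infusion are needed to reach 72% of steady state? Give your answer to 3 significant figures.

35.4 hours

k = ln 2 / 19.3 = 0.03591 h⁻¹
f = 1 − e^(−kt)  ⇒  t = −ln(1 − f) / k
t = −ln(1 − 0.72) / 0.03591 = 1.273 / 0.03591 ≈ 35.4 hours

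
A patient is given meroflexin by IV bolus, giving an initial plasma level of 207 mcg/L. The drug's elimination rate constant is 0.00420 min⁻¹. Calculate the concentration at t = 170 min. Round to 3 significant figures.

C(t) = C₀ e^(−kt) = 207 × e^(−0.004200 × 170) = 207 × e^(−0.7140) = 207 × 0.4897 ≈ 101 mcg/L

101 mcg/L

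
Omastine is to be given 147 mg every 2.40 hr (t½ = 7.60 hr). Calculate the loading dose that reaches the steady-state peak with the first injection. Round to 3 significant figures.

k = ln 2 / 7.60 = 0.09120 hr⁻¹
Accumulation ratio R = 1 / (1 − e^(−kτ)) = 1 / (1 − e^(−0.09120×2.40)) = 1 / (1 − 0.8034) = 5.087
Loading dose = maintenance dose × R = 147 × 5.087 ≈ 748 mg

748 mg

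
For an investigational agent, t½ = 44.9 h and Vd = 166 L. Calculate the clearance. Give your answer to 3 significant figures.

k = ln 2 / t½ = ln 2 / 44.9 = 0.01544 h⁻¹
CL = k · V = 0.01544 × 166 ≈ 2.56 L/h

2.56 L/h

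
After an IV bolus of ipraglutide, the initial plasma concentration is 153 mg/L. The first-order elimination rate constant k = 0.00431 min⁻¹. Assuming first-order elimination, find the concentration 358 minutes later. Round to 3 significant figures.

C(t) = C₀ e^(−kt) = 153 × e^(−0.004310 × 358) = 153 × e^(−1.543) = 153 × 0.2137 ≈ 32.7 mg/L

32.7 mg/L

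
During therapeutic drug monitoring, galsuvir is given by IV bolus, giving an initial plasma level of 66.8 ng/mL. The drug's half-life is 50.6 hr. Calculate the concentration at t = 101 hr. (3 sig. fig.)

k = ln 2 / 50.6 = 0.01370 hr⁻¹
C(t) = C₀ e^(−kt) = 66.8 × e^(−0.01370 × 101) = 66.8 × e^(−1.384) = 66.8 × 0.2507 ≈ 16.7 ng/mL

16.7 ng/mL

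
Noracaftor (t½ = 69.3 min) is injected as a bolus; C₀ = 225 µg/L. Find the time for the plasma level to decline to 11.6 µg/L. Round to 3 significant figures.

k = ln 2 / 69.3 = 0.01000 min⁻¹
C(t) = C₀ e^(−kt)  ⇒  t = ln(C₀/C) / k
t = ln(225/11.6) / 0.01000 = 2.965 / 0.01000 ≈ 296 minutes

296 minutes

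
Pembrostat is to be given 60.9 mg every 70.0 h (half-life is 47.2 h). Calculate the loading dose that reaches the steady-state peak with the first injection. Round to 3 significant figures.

k = ln 2 / 47.2 = 0.01469 h⁻¹
Accumulation ratio R = 1 / (1 − e^(−kτ)) = 1 / (1 − e^(−0.01469×70.0)) = 1 / (1 − 0.3577) = 1.557
Loading dose = maintenance dose × R = 60.9 × 1.557 ≈ 94.8 mg

94.8 mg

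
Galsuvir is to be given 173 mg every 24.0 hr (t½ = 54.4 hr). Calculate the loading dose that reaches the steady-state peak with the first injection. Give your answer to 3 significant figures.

657 mg

k = ln 2 / 54.4 = 0.01274 hr⁻¹
Accumulation ratio R = 1 / (1 − e^(−kτ)) = 1 / (1 − e^(−0.01274×24.0)) = 1 / (1 − 0.7365) = 3.796
Loading dose = maintenance dose × R = 173 × 3.796 ≈ 657 mg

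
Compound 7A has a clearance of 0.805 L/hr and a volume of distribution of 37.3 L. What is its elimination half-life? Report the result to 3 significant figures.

k = CL / V = 0.805 / 37.3 = 0.02158 hr⁻¹
t½ = ln 2 / k = ln 2 / 0.02158 ≈ 32.1 hours

32.1 hours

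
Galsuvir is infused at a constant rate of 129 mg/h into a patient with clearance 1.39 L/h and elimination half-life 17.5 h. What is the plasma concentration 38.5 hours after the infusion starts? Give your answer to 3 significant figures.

Css = rate / CL = 129 / 1.39 = 92.81 µg/mL
k = ln 2 / 17.5 = 0.03961 h⁻¹
C(t) = Css (1 − e^(−kt)) = 92.81 × (1 − e^(−1.525)) = 92.81 × 0.7824 ≈ 72.6 µg/mL

72.6 µg/mL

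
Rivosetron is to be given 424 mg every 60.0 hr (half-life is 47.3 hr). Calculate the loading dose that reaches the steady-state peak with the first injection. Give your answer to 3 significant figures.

k = ln 2 / 47.3 = 0.01465 hr⁻¹
Accumulation ratio R = 1 / (1 − e^(−kτ)) = 1 / (1 − e^(−0.01465×60.0)) = 1 / (1 − 0.4151) = 1.710
Loading dose = maintenance dose × R = 424 × 1.710 ≈ 725 mg

725 mg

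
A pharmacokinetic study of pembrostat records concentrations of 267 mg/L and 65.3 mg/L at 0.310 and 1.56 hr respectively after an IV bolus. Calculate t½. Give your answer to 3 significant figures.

k = ln(C₁/C₂) / (t₂ − t₁) = ln(267/65.3) / (1.56 − 0.310)
  = 1.408 / 1.250 = 1.127 hr⁻¹
t½ = ln 2 / k = ln 2 / 1.127 ≈ 0.615 hours

0.615 hours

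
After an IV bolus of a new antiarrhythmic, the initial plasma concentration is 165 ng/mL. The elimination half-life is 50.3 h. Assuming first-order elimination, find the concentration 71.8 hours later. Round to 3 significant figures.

k = ln 2 / 50.3 = 0.01378 h⁻¹
71.8 h is 1.427 half-lives, so C = 165 × (1/2)^1.427 = 165 × 0.3718 ≈ 61.3 ng/mL

61.3 ng/mL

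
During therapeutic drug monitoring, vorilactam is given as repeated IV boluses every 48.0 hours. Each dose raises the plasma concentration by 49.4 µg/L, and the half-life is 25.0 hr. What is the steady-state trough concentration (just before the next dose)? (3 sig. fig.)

17.7 µg/L

k = ln 2 / 25.0 = 0.02773 hr⁻¹
Fraction remaining after one interval: e^(−kτ) = e^(−0.02773 × 48.0) = 0.2643
R = 1 / (1 − 0.2643) = 1.359
Css,max = 49.4 × 1.359 = 67.14 µg/L
Css,min = Css,max × e^(−kτ) = 67.14 × 0.2643 ≈ 17.7 µg/L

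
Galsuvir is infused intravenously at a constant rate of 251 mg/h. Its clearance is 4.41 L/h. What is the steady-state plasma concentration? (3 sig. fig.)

Css = infusion rate / CL = 251 / 4.41 ≈ 56.9 mg/L

56.9 mg/L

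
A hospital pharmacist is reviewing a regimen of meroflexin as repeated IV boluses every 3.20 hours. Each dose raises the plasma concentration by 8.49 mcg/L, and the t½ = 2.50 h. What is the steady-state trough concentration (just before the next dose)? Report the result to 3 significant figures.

k = ln 2 / 2.50 = 0.2773 h⁻¹
Fraction remaining after one interval: e^(−kτ) = e^(−0.2773 × 3.20) = 0.4118
R = 1 / (1 − 0.4118) = 1.700
Css,max = 8.49 × 1.700 = 14.43 mcg/L
Css,min = Css,max × e^(−kτ) = 14.43 × 0.4118 ≈ 5.94 mcg/L

5.94 mcg/L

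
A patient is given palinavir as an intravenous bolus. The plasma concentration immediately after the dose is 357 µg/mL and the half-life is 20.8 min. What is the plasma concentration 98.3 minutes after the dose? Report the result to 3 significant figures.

k = ln 2 / 20.8 = 0.03332 min⁻¹
C(t) = C₀ e^(−kt) = 357 × e^(−0.03332 × 98.3) = 357 × e^(−3.276) = 357 × 0.03779 ≈ 13.5 µg/mL

13.5 µg/mL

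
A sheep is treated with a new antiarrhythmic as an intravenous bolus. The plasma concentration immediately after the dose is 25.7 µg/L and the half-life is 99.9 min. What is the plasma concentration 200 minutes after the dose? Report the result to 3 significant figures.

6.42 µg/L

k = ln 2 / 99.9 = 0.006938 min⁻¹
C(t) = C₀ e^(−kt) = 25.7 × e^(−0.006938 × 200) = 25.7 × e^(−1.388) = 25.7 × 0.2497 ≈ 6.42 µg/L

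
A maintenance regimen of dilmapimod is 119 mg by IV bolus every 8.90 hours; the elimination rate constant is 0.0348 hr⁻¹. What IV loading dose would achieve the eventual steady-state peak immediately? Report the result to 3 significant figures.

Accumulation ratio R = 1 / (1 − e^(−kτ)) = 1 / (1 − e^(−0.03480×8.90)) = 1 / (1 − 0.7337) = 3.754
Loading dose = maintenance dose × R = 119 × 3.754 ≈ 447 mg

447 mg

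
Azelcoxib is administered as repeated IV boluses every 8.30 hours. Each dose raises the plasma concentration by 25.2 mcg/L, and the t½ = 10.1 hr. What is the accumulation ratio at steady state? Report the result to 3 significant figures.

2.30

k = ln 2 / 10.1 = 0.06863 hr⁻¹
Fraction remaining after one interval: e^(−kτ) = e^(−0.06863 × 8.30) = 0.5657
R = 1 / (1 − 0.5657) = 1 / 0.4343 ≈ 2.30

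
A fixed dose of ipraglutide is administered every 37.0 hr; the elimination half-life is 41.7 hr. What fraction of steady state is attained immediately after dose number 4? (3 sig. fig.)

0.915

k = ln 2 / 41.7 = 0.01662 hr⁻¹
f_n = 1 − e^(−nkτ) = 1 − e^(−4 × 0.01662 × 37.0) = 1 − e^(−2.460) = 1 − 0.08543 ≈ 0.915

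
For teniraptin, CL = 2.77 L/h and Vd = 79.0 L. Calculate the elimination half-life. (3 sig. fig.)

k = CL / V = 2.77 / 79.0 = 0.03506 h⁻¹
t½ = ln 2 / k = ln 2 / 0.03506 ≈ 19.8 hours

19.8 hours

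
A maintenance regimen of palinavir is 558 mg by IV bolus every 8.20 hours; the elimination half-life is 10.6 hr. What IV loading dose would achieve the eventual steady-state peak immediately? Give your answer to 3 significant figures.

1340 mg

k = ln 2 / 10.6 = 0.06539 hr⁻¹
Accumulation ratio R = 1 / (1 − e^(−kτ)) = 1 / (1 − e^(−0.06539×8.20)) = 1 / (1 − 0.5850) = 2.409
Loading dose = maintenance dose × R = 558 × 2.409 ≈ 1340 mg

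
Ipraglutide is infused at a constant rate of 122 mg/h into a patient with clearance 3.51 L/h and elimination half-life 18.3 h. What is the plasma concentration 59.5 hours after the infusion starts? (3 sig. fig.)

Css = rate / CL = 122 / 3.51 = 34.76 mg/L
k = ln 2 / 18.3 = 0.03788 h⁻¹
C(t) = Css (1 − e^(−kt)) = 34.76 × (1 − e^(−2.254)) = 34.76 × 0.8950 ≈ 31.1 mg/L

31.1 mg/L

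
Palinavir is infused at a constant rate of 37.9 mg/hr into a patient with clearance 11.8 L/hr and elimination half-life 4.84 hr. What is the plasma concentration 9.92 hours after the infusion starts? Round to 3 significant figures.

2.44 µg/mL

Css = rate / CL = 37.9 / 11.8 = 3.212 µg/mL
k = ln 2 / 4.84 = 0.1432 hr⁻¹
C(t) = Css (1 − e^(−kt)) = 3.212 × (1 − e^(−1.421)) = 3.212 × 0.7584 ≈ 2.44 µg/mL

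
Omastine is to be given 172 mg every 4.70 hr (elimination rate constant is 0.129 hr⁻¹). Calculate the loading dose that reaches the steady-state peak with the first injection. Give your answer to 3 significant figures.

378 mg

Accumulation ratio R = 1 / (1 − e^(−kτ)) = 1 / (1 − e^(−0.1290×4.70)) = 1 / (1 − 0.5454) = 2.200
Loading dose = maintenance dose × R = 172 × 2.200 ≈ 378 mg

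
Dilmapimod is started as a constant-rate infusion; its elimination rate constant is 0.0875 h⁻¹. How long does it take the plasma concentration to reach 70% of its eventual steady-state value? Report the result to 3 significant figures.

13.8 hours

f = 1 − e^(−kt)  ⇒  t = −ln(1 − f) / k
t = −ln(1 − 0.7) / 0.08750 = 1.204 / 0.08750 ≈ 13.8 hours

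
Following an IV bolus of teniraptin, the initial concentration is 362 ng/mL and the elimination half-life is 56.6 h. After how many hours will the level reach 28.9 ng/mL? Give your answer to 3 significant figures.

k = ln 2 / 56.6 = 0.01225 h⁻¹
C(t) = C₀ e^(−kt)  ⇒  t = ln(C₀/C) / k
t = ln(362/28.9) / 0.01225 = 2.528 / 0.01225 ≈ 206 hours

206 hours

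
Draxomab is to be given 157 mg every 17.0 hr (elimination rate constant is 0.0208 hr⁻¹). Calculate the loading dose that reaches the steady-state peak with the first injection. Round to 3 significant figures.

527 mg

Accumulation ratio R = 1 / (1 − e^(−kτ)) = 1 / (1 − e^(−0.02080×17.0)) = 1 / (1 − 0.7022) = 3.357
Loading dose = maintenance dose × R = 157 × 3.357 ≈ 527 mg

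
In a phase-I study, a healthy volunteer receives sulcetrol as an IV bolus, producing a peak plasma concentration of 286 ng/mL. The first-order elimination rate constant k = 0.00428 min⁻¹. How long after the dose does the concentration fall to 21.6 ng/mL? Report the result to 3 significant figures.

C(t) = C₀ e^(−kt)  ⇒  t = ln(C₀/C) / k
t = ln(286/21.6) / 0.004280 = 2.583 / 0.004280 ≈ 604 minutes

604 minutes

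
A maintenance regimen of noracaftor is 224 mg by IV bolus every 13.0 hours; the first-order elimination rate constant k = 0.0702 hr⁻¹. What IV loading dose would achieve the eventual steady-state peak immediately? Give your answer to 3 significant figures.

374 mg

Accumulation ratio R = 1 / (1 − e^(−kτ)) = 1 / (1 − e^(−0.07020×13.0)) = 1 / (1 − 0.4015) = 1.671
Loading dose = maintenance dose × R = 224 × 1.671 ≈ 374 mg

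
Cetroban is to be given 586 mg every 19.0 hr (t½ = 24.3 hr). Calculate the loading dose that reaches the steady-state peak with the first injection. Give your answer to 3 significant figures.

1400 mg

k = ln 2 / 24.3 = 0.02852 hr⁻¹
Accumulation ratio R = 1 / (1 − e^(−kτ)) = 1 / (1 − e^(−0.02852×19.0)) = 1 / (1 − 0.5816) = 2.390
Loading dose = maintenance dose × R = 586 × 2.390 ≈ 1400 mg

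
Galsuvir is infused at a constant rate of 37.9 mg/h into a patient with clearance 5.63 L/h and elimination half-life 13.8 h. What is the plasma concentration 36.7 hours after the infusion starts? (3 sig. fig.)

Css = rate / CL = 37.9 / 5.63 = 6.732 µg/mL
k = ln 2 / 13.8 = 0.05023 h⁻¹
C(t) = Css (1 − e^(−kt)) = 6.732 × (1 − e^(−1.843)) = 6.732 × 0.8417 ≈ 5.67 µg/mL

5.67 µg/mL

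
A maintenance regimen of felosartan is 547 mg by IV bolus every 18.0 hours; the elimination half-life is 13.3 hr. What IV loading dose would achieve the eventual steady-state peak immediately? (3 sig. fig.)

k = ln 2 / 13.3 = 0.05212 hr⁻¹
Accumulation ratio R = 1 / (1 − e^(−kτ)) = 1 / (1 − e^(−0.05212×18.0)) = 1 / (1 − 0.3914) = 1.643
Loading dose = maintenance dose × R = 547 × 1.643 ≈ 899 mg

899 mg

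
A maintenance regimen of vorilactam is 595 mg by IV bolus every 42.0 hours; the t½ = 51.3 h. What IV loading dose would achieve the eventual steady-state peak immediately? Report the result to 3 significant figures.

k = ln 2 / 51.3 = 0.01351 h⁻¹
Accumulation ratio R = 1 / (1 − e^(−kτ)) = 1 / (1 − e^(−0.01351×42.0)) = 1 / (1 − 0.5669) = 2.309
Loading dose = maintenance dose × R = 595 × 2.309 ≈ 1370 mg

1370 mg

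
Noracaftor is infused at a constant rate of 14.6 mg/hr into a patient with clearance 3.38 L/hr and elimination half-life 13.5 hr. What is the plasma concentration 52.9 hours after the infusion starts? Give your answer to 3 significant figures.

Css = rate / CL = 14.6 / 3.38 = 4.320 mg/L
k = ln 2 / 13.5 = 0.05134 hr⁻¹
C(t) = Css (1 − e^(−kt)) = 4.320 × (1 − e^(−2.716)) = 4.320 × 0.9339 ≈ 4.03 mg/L

4.03 mg/L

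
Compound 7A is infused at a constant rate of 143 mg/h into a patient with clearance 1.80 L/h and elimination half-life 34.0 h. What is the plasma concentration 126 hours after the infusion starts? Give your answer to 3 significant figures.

Css = rate / CL = 143 / 1.80 = 79.44 mg/L
k = ln 2 / 34.0 = 0.02039 h⁻¹
C(t) = Css (1 − e^(−kt)) = 79.44 × (1 − e^(−2.569)) = 79.44 × 0.9234 ≈ 73.4 mg/L

73.4 mg/L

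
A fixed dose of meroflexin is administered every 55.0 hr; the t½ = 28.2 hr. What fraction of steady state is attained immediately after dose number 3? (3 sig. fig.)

k = ln 2 / 28.2 = 0.02458 hr⁻¹
f_n = 1 − e^(−nkτ) = 1 − e^(−3 × 0.02458 × 55.0) = 1 − e^(−4.056) = 1 − 0.01732 ≈ 0.983

0.983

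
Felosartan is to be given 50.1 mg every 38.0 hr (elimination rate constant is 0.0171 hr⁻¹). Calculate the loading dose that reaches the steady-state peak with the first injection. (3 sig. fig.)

105 mg

Accumulation ratio R = 1 / (1 − e^(−kτ)) = 1 / (1 − e^(−0.01710×38.0)) = 1 / (1 − 0.5222) = 2.093
Loading dose = maintenance dose × R = 50.1 × 2.093 ≈ 105 mg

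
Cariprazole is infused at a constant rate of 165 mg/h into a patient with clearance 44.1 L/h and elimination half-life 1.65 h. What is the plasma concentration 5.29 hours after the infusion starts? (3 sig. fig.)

3.34 mg/L

Css = rate / CL = 165 / 44.1 = 3.741 mg/L
k = ln 2 / 1.65 = 0.4201 h⁻¹
C(t) = Css (1 − e^(−kt)) = 3.741 × (1 − e^(−2.222)) = 3.741 × 0.8916 ≈ 3.34 mg/L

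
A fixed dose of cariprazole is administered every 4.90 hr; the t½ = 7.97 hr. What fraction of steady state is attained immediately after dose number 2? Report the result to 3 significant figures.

0.574

k = ln 2 / 7.97 = 0.08697 hr⁻¹
f_n = 1 − e^(−nkτ) = 1 − e^(−2 × 0.08697 × 4.90) = 1 − e^(−0.8523) = 1 − 0.4264 ≈ 0.574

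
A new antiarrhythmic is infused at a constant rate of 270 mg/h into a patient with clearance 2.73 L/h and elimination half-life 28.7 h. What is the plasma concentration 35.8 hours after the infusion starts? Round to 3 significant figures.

Css = rate / CL = 270 / 2.73 = 98.90 µg/mL
k = ln 2 / 28.7 = 0.02415 h⁻¹
C(t) = Css (1 − e^(−kt)) = 98.90 × (1 − e^(−0.8646)) = 98.90 × 0.5788 ≈ 57.2 µg/mL

57.2 µg/mL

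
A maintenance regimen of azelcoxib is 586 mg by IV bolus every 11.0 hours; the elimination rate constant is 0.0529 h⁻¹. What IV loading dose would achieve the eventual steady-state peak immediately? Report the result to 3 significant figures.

Accumulation ratio R = 1 / (1 − e^(−kτ)) = 1 / (1 − e^(−0.05290×11.0)) = 1 / (1 − 0.5588) = 2.267
Loading dose = maintenance dose × R = 586 × 2.267 ≈ 1330 mg

1330 mg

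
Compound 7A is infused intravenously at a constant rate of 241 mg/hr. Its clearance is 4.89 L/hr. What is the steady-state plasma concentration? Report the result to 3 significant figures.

Css = infusion rate / CL = 241 / 4.89 ≈ 49.3 mg/L

49.3 mg/L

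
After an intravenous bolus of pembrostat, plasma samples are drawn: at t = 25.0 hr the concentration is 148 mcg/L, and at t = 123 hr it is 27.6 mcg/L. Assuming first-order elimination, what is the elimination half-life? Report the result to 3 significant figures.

40.4 hours

k = ln(C₁/C₂) / (t₂ − t₁) = ln(148/27.6) / (123 − 25.0)
  = 1.679 / 98.00 = 0.01714 hr⁻¹
t½ = ln 2 / k = ln 2 / 0.01714 ≈ 40.4 hours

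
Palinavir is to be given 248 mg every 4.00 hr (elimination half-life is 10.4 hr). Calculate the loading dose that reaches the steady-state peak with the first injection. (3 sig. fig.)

1060 mg

k = ln 2 / 10.4 = 0.06665 hr⁻¹
Accumulation ratio R = 1 / (1 − e^(−kτ)) = 1 / (1 − e^(−0.06665×4.00)) = 1 / (1 − 0.7660) = 4.273
Loading dose = maintenance dose × R = 248 × 4.273 ≈ 1060 mg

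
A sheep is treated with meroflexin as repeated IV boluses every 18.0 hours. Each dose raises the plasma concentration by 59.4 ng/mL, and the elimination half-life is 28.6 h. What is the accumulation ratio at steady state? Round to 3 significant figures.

2.83

k = ln 2 / 28.6 = 0.02424 h⁻¹
Fraction remaining after one interval: e^(−kτ) = e^(−0.02424 × 18.0) = 0.6465
R = 1 / (1 − 0.6465) = 1 / 0.3535 ≈ 2.83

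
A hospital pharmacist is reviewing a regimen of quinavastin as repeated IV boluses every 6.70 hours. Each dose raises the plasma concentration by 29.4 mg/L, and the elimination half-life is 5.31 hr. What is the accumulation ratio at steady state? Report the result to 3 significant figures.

1.72

k = ln 2 / 5.31 = 0.1305 hr⁻¹
Fraction remaining after one interval: e^(−kτ) = e^(−0.1305 × 6.70) = 0.4170
R = 1 / (1 − 0.4170) = 1 / 0.5830 ≈ 1.72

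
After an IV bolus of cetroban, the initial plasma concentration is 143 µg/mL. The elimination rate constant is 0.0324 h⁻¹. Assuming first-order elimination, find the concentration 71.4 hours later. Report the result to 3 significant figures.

14.1 µg/mL

C(t) = C₀ e^(−kt) = 143 × e^(−0.03240 × 71.4) = 143 × e^(−2.313) = 143 × 0.09893 ≈ 14.1 µg/mL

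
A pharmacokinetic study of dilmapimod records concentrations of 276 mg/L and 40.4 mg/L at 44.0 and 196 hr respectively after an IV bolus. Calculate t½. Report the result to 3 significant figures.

54.8 hours

k = ln(C₁/C₂) / (t₂ − t₁) = ln(276/40.4) / (196 − 44.0)
  = 1.922 / 152.0 = 0.01264 hr⁻¹
t½ = ln 2 / k = ln 2 / 0.01264 ≈ 54.8 hours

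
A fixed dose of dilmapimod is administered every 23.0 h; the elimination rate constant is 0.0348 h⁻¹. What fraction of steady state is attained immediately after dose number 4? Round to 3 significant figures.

f_n = 1 − e^(−nkτ) = 1 − e^(−4 × 0.03480 × 23.0) = 1 − e^(−3.202) = 1 − 0.04070 ≈ 0.959

0.959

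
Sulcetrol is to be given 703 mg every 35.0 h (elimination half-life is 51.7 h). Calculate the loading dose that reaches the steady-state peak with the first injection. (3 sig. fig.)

1880 mg

k = ln 2 / 51.7 = 0.01341 h⁻¹
Accumulation ratio R = 1 / (1 − e^(−kτ)) = 1 / (1 − e^(−0.01341×35.0)) = 1 / (1 − 0.6255) = 2.670
Loading dose = maintenance dose × R = 703 × 2.670 ≈ 1880 mg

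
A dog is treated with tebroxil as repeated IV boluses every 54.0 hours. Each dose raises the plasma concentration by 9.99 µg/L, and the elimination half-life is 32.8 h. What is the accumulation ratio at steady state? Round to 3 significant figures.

k = ln 2 / 32.8 = 0.02113 h⁻¹
Fraction remaining after one interval: e^(−kτ) = e^(−0.02113 × 54.0) = 0.3194
R = 1 / (1 − 0.3194) = 1 / 0.6806 ≈ 1.47

1.47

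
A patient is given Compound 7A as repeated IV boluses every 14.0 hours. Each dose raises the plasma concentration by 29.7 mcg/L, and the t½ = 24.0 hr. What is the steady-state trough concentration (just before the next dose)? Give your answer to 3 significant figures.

k = ln 2 / 24.0 = 0.02888 hr⁻¹
Fraction remaining after one interval: e^(−kτ) = e^(−0.02888 × 14.0) = 0.6674
R = 1 / (1 − 0.6674) = 3.007
Css,max = 29.7 × 3.007 = 89.30 mcg/L
Css,min = Css,max × e^(−kτ) = 89.30 × 0.6674 ≈ 59.6 mcg/L

59.6 mcg/L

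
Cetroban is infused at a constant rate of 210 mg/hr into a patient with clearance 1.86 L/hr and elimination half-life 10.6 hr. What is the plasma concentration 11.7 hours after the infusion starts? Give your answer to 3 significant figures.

60.4 µg/mL

Css = rate / CL = 210 / 1.86 = 112.9 µg/mL
k = ln 2 / 10.6 = 0.06539 hr⁻¹
C(t) = Css (1 − e^(−kt)) = 112.9 × (1 − e^(−0.7651)) = 112.9 × 0.5347 ≈ 60.4 µg/mL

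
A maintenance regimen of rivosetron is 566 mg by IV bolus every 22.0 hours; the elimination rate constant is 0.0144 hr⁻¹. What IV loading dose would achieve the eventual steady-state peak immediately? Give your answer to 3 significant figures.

Accumulation ratio R = 1 / (1 − e^(−kτ)) = 1 / (1 − e^(−0.01440×22.0)) = 1 / (1 − 0.7285) = 3.683
Loading dose = maintenance dose × R = 566 × 3.683 ≈ 2080 mg

2080 mg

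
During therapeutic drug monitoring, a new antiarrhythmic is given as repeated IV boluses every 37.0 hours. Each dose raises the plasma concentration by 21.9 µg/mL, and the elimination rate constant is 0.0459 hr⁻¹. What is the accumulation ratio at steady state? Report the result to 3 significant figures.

1.22

Fraction remaining after one interval: e^(−kτ) = e^(−0.04590 × 37.0) = 0.1830
R = 1 / (1 − 0.1830) = 1 / 0.8170 ≈ 1.22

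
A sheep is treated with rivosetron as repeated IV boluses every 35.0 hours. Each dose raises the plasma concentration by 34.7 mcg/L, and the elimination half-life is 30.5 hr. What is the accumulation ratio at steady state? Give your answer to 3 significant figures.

k = ln 2 / 30.5 = 0.02273 hr⁻¹
Fraction remaining after one interval: e^(−kτ) = e^(−0.02273 × 35.0) = 0.4514
R = 1 / (1 − 0.4514) = 1 / 0.5486 ≈ 1.82

1.82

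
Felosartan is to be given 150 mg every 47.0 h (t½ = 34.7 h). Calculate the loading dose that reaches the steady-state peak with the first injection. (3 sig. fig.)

246 mg

k = ln 2 / 34.7 = 0.01998 h⁻¹
Accumulation ratio R = 1 / (1 − e^(−kτ)) = 1 / (1 − e^(−0.01998×47.0)) = 1 / (1 − 0.3911) = 1.642
Loading dose = maintenance dose × R = 150 × 1.642 ≈ 246 mg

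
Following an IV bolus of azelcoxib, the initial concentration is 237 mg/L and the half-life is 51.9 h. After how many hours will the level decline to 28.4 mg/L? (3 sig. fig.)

k = ln 2 / 51.9 = 0.01336 h⁻¹
C(t) = C₀ e^(−kt)  ⇒  t = ln(C₀/C) / k
t = ln(237/28.4) / 0.01336 = 2.122 / 0.01336 ≈ 159 hours

159 hours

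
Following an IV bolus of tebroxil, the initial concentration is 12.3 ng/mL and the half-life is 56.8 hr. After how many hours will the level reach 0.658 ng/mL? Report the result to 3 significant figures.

240 hours

k = ln 2 / 56.8 = 0.01220 hr⁻¹
C(t) = C₀ e^(−kt)  ⇒  t = ln(C₀/C) / k
t = ln(12.3/0.658) / 0.01220 = 2.928 / 0.01220 ≈ 240 hours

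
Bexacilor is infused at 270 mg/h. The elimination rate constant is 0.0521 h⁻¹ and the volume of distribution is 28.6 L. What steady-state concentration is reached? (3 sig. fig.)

181 µg/mL

CL = k · V = 0.0521 × 28.6 = 1.490 L/h
Css = rate / CL = 270 / 1.490 ≈ 181 µg/mL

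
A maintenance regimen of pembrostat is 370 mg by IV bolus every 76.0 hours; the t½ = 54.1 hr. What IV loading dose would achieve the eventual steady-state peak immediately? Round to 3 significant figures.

595 mg

k = ln 2 / 54.1 = 0.01281 hr⁻¹
Accumulation ratio R = 1 / (1 − e^(−kτ)) = 1 / (1 − e^(−0.01281×76.0)) = 1 / (1 − 0.3777) = 1.607
Loading dose = maintenance dose × R = 370 × 1.607 ≈ 595 mg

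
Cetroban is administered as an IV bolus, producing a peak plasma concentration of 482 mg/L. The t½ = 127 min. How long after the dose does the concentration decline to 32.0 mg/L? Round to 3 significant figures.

k = ln 2 / 127 = 0.005458 min⁻¹
C(t) = C₀ e^(−kt)  ⇒  t = ln(C₀/C) / k
t = ln(482/32.0) / 0.005458 = 2.712 / 0.005458 ≈ 497 minutes

497 minutes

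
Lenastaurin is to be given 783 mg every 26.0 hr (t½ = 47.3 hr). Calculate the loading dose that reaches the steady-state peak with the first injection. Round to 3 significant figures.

k = ln 2 / 47.3 = 0.01465 hr⁻¹
Accumulation ratio R = 1 / (1 − e^(−kτ)) = 1 / (1 − e^(−0.01465×26.0)) = 1 / (1 − 0.6832) = 3.156
Loading dose = maintenance dose × R = 783 × 3.156 ≈ 2470 mg

2470 mg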